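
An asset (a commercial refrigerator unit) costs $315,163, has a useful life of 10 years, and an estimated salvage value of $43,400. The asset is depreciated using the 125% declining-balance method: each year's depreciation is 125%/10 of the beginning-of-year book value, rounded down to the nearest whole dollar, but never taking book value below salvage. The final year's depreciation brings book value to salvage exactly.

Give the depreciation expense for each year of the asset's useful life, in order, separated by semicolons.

$39,395; $34,471; $30,162; $26,391; $23,093; $20,206; $17,680; $15,470; $13,536; $51,359

Depreciable base = $315,163 − $43,400 = $271,763.
Year 1: ⌊$315,163 × 125%/10⌋ = $39,395. Book value $275,768.
Year 2: ⌊$275,768 × 125%/10⌋ = $34,471. Book value $241,297.
Year 3: ⌊$241,297 × 125%/10⌋ = $30,162. Book value $211,135.
Year 4: ⌊$211,135 × 125%/10⌋ = $26,391. Book value $184,744.
Year 5: ⌊$184,744 × 125%/10⌋ = $23,093. Book value $161,651.
Year 6: ⌊$161,651 × 125%/10⌋ = $20,206. Book value $141,445.
Year 7: ⌊$141,445 × 125%/10⌋ = $17,680. Book value $123,765.
Year 8: ⌊$123,765 × 125%/10⌋ = $15,470. Book value $108,295.
Year 9: ⌊$108,295 × 125%/10⌋ = $13,536. Book value $94,759.
Year 10 (final): $94,759 − $43,400 = $51,359. Book value $43,400.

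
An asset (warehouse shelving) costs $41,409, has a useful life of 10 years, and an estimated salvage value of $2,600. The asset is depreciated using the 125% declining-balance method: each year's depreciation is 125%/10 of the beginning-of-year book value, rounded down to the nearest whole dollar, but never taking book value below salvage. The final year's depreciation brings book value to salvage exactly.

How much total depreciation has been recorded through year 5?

Depreciable base = $41,409 − $2,600 = $38,809.
Year 1: ⌊$41,409 × 125%/10⌋ = $5,176. Book value $36,233.
Year 2: ⌊$36,233 × 125%/10⌋ = $4,529. Book value $31,704.
Year 3: ⌊$31,704 × 125%/10⌋ = $3,963. Book value $27,741.
Year 4: ⌊$27,741 × 125%/10⌋ = $3,467. Book value $24,274.
Year 5: ⌊$24,274 × 125%/10⌋ = $3,034. Book value $21,240.
Accumulated through year 5 = $41,409 − $21,240 = $20,169.

$20,169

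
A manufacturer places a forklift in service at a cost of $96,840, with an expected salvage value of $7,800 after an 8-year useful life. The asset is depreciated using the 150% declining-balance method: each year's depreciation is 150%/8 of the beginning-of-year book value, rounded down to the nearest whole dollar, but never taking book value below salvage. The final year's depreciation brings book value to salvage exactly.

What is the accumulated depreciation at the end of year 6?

$68,977

Depreciable base = $96,840 − $7,800 = $89,040.
Year 1: ⌊$96,840 × 150%/8⌋ = $18,157. Book value $78,683.
Year 2: ⌊$78,683 × 150%/8⌋ = $14,753. Book value $63,930.
Year 3: ⌊$63,930 × 150%/8⌋ = $11,986. Book value $51,944.
Year 4: ⌊$51,944 × 150%/8⌋ = $9,739. Book value $42,205.
Year 5: ⌊$42,205 × 150%/8⌋ = $7,913. Book value $34,292.
Year 6: ⌊$34,292 × 150%/8⌋ = $6,429. Book value $27,863.
Accumulated through year 6 = $96,840 − $27,863 = $68,977.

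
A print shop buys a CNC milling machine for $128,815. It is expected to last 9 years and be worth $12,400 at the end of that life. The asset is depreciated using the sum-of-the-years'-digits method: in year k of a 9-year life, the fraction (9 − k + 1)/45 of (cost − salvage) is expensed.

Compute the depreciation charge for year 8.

$5,174

Depreciable base = $128,815 − $12,400 = $116,415.
Sum of the years' digits = 9+8+7+6+5+4+3+2+1 = 45.
Year 1: $116,415 × 9/45 = $23,283. Book value $105,532.
Year 2: $116,415 × 8/45 = $20,696. Book value $84,836.
Year 3: $116,415 × 7/45 = $18,109. Book value $66,727.
Year 4: $116,415 × 6/45 = $15,522. Book value $51,205.
Year 5: $116,415 × 5/45 = $12,935. Book value $38,270.
Year 6: $116,415 × 4/45 = $10,348. Book value $27,922.
Year 7: $116,415 × 3/45 = $7,761. Book value $20,161.
Year 8: $116,415 × 2/45 = $5,174. Book value $14,987.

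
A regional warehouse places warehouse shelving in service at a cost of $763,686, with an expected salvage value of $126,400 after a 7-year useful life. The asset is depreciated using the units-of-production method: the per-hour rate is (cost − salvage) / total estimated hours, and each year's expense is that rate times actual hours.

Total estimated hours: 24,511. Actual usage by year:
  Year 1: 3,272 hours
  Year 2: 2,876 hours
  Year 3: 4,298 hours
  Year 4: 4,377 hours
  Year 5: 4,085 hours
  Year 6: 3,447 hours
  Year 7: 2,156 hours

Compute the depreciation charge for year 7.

Depreciable base = $763,686 − $126,400 = $637,286.
Rate = $637,286 / 24,511 hours = $26 per hour.
Year 1: 3,272 × $26 = $85,072. Book value $678,614.
Year 2: 2,876 × $26 = $74,776. Book value $603,838.
Year 3: 4,298 × $26 = $111,748. Book value $492,090.
Year 4: 4,377 × $26 = $113,802. Book value $378,288.
Year 5: 4,085 × $26 = $106,210. Book value $272,078.
Year 6: 3,447 × $26 = $89,622. Book value $182,456.
Year 7: 2,156 × $26 = $56,056. Book value $126,400.

$56,056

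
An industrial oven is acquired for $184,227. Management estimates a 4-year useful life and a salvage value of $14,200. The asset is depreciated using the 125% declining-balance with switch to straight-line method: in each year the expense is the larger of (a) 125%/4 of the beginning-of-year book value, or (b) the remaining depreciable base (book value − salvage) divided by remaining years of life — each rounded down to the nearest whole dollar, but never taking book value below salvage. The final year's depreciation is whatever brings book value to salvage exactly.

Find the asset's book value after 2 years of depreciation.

$87,077

Depreciable base = $184,227 − $14,200 = $170,027.
Year 1: DB = ⌊$184,227 × 125%/4⌋ = $57,570; SL = ⌊$170,027/4⌋ = $42,506 → take DB $57,570. Book value $126,657.
Year 2: DB = ⌊$126,657 × 125%/4⌋ = $39,580; SL = ⌊$112,457/3⌋ = $37,485 → take DB $39,580. Book value $87,077.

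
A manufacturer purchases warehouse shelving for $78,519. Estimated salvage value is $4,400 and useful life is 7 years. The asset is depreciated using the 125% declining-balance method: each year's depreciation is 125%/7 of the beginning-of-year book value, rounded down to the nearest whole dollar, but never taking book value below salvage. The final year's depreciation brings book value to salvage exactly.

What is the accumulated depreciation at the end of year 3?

Depreciable base = $78,519 − $4,400 = $74,119.
Year 1: ⌊$78,519 × 125%/7⌋ = $14,021. Book value $64,498.
Year 2: ⌊$64,498 × 125%/7⌋ = $11,517. Book value $52,981.
Year 3: ⌊$52,981 × 125%/7⌋ = $9,460. Book value $43,521.
Accumulated through year 3 = $78,519 − $43,521 = $34,998.

$34,998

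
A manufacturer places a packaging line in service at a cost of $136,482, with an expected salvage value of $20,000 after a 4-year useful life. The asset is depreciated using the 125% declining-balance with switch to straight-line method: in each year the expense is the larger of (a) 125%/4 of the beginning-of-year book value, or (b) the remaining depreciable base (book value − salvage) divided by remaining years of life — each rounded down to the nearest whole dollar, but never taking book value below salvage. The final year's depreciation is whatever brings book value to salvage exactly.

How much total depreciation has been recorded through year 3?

Depreciable base = $136,482 − $20,000 = $116,482.
Year 1: DB = ⌊$136,482 × 125%/4⌋ = $42,650; SL = ⌊$116,482/4⌋ = $29,120 → take DB $42,650. Book value $93,832.
Year 2: DB = ⌊$93,832 × 125%/4⌋ = $29,322; SL = ⌊$73,832/3⌋ = $24,610 → take DB $29,322. Book value $64,510.
Year 3: DB = ⌊$64,510 × 125%/4⌋ = $20,159; SL = ⌊$44,510/2⌋ = $22,255 → take SL $22,255. Book value $42,255.
Accumulated through year 3 = $136,482 − $42,255 = $94,227.

$94,227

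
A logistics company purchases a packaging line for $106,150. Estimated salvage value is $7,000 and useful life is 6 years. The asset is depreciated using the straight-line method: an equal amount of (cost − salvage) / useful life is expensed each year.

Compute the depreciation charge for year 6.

$16,525

Depreciable base = $106,150 − $7,000 = $99,150.
Annual expense = $99,150 / 6 = $16,525.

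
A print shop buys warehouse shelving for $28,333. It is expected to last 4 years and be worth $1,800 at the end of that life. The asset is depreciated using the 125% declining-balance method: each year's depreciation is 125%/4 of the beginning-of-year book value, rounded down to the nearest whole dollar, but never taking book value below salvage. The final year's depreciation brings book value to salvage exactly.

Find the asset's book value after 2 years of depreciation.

Depreciable base = $28,333 − $1,800 = $26,533.
Year 1: ⌊$28,333 × 125%/4⌋ = $8,854. Book value $19,479.
Year 2: ⌊$19,479 × 125%/4⌋ = $6,087. Book value $13,392.

$13,392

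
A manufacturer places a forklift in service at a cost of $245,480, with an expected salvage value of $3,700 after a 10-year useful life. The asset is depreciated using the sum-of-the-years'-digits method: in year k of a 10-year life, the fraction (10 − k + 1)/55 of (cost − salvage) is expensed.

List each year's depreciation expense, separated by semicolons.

$43,960; $39,564; $35,168; $30,772; $26,376; $21,980; $17,584; $13,188; $8,792; $4,396

Depreciable base = $245,480 − $3,700 = $241,780.
Sum of the years' digits = 10+9+8+7+6+5+4+3+2+1 = 55.
Year 1: $241,780 × 10/55 = $43,960. Book value $201,520.
Year 2: $241,780 × 9/55 = $39,564. Book value $161,956.
Year 3: $241,780 × 8/55 = $35,168. Book value $126,788.
Year 4: $241,780 × 7/55 = $30,772. Book value $96,016.
Year 5: $241,780 × 6/55 = $26,376. Book value $69,640.
Year 6: $241,780 × 5/55 = $21,980. Book value $47,660.
Year 7: $241,780 × 4/55 = $17,584. Book value $30,076.
Year 8: $241,780 × 3/55 = $13,188. Book value $16,888.
Year 9: $241,780 × 2/55 = $8,792. Book value $8,096.
Year 10: $241,780 × 1/55 = $4,396. Book value $3,700.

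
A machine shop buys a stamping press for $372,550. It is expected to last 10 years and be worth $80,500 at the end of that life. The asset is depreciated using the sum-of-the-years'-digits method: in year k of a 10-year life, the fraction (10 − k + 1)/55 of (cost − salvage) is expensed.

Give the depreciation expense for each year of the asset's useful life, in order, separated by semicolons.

$53,100; $47,790; $42,480; $37,170; $31,860; $26,550; $21,240; $15,930; $10,620; $5,310

Depreciable base = $372,550 − $80,500 = $292,050.
Sum of the years' digits = 10+9+8+7+6+5+4+3+2+1 = 55.
Year 1: $292,050 × 10/55 = $53,100. Book value $319,450.
Year 2: $292,050 × 9/55 = $47,790. Book value $271,660.
Year 3: $292,050 × 8/55 = $42,480. Book value $229,180.
Year 4: $292,050 × 7/55 = $37,170. Book value $192,010.
Year 5: $292,050 × 6/55 = $31,860. Book value $160,150.
Year 6: $292,050 × 5/55 = $26,550. Book value $133,600.
Year 7: $292,050 × 4/55 = $21,240. Book value $112,360.
Year 8: $292,050 × 3/55 = $15,930. Book value $96,430.
Year 9: $292,050 × 2/55 = $10,620. Book value $85,810.
Year 10: $292,050 × 1/55 = $5,310. Book value $80,500.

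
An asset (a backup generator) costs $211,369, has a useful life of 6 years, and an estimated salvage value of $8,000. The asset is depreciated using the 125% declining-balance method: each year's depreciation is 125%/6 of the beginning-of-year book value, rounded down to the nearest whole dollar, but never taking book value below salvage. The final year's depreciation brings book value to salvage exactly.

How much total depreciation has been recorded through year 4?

Depreciable base = $211,369 − $8,000 = $203,369.
Year 1: ⌊$211,369 × 125%/6⌋ = $44,035. Book value $167,334.
Year 2: ⌊$167,334 × 125%/6⌋ = $34,861. Book value $132,473.
Year 3: ⌊$132,473 × 125%/6⌋ = $27,598. Book value $104,875.
Year 4: ⌊$104,875 × 125%/6⌋ = $21,848. Book value $83,027.
Accumulated through year 4 = $211,369 − $83,027 = $128,342.

$128,342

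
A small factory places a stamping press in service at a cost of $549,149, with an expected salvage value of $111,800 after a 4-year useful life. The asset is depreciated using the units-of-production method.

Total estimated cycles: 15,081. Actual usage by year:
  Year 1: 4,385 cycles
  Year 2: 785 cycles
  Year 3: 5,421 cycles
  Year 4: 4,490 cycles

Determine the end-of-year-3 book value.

$242,010

Depreciable base = $549,149 − $111,800 = $437,349.
Rate = $437,349 / 15,081 cycles = $29 per cycle.
Year 1: 4,385 × $29 = $127,165. Book value $421,984.
Year 2: 785 × $29 = $22,765. Book value $399,219.
Year 3: 5,421 × $29 = $157,209. Book value $242,010.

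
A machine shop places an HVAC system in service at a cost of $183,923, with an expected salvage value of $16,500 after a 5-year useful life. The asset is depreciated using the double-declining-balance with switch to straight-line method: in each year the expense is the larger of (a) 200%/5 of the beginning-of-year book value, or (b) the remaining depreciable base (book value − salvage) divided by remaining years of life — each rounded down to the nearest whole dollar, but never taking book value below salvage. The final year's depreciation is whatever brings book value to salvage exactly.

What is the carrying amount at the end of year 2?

$66,213

Depreciable base = $183,923 − $16,500 = $167,423.
Year 1: DB = ⌊$183,923 × 200%/5⌋ = $73,569; SL = ⌊$167,423/5⌋ = $33,484 → take DB $73,569. Book value $110,354.
Year 2: DB = ⌊$110,354 × 200%/5⌋ = $44,141; SL = ⌊$93,854/4⌋ = $23,463 → take DB $44,141. Book value $66,213.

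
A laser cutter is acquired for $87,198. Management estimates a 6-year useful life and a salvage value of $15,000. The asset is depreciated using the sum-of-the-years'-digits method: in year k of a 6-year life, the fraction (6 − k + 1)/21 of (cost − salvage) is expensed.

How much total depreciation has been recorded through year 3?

$51,570

Depreciable base = $87,198 − $15,000 = $72,198.
Sum of the years' digits = 6+5+4+3+2+1 = 21.
Year 1: $72,198 × 6/21 = $20,628. Book value $66,570.
Year 2: $72,198 × 5/21 = $17,190. Book value $49,380.
Year 3: $72,198 × 4/21 = $13,752. Book value $35,628.
Accumulated through year 3 = $87,198 − $35,628 = $51,570.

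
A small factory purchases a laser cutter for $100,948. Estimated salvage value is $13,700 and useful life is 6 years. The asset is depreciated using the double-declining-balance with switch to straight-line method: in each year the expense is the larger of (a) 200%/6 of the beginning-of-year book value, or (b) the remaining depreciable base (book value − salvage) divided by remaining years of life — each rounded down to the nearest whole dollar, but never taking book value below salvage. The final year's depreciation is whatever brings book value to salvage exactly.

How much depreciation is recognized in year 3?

Depreciable base = $100,948 − $13,700 = $87,248.
Year 1: DB = ⌊$100,948 × 200%/6⌋ = $33,649; SL = ⌊$87,248/6⌋ = $14,541 → take DB $33,649. Book value $67,299.
Year 2: DB = ⌊$67,299 × 200%/6⌋ = $22,433; SL = ⌊$53,599/5⌋ = $10,719 → take DB $22,433. Book value $44,866.
Year 3: DB = ⌊$44,866 × 200%/6⌋ = $14,955; SL = ⌊$31,166/4⌋ = $7,791 → take DB $14,955. Book value $29,911.

$14,955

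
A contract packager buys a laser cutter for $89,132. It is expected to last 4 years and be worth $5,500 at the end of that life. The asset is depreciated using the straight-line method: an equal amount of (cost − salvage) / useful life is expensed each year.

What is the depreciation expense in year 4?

Depreciable base = $89,132 − $5,500 = $83,632.
Annual expense = $83,632 / 4 = $20,908.

$20,908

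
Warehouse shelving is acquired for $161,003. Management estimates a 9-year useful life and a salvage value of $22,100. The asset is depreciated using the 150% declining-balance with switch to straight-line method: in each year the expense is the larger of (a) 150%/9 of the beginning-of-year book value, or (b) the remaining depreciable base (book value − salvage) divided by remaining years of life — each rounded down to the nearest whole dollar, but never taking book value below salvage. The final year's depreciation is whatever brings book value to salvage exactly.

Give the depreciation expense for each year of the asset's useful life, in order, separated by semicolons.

Depreciable base = $161,003 − $22,100 = $138,903.
Year 1: DB = ⌊$161,003 × 150%/9⌋ = $26,833; SL = ⌊$138,903/9⌋ = $15,433 → take DB $26,833. Book value $134,170.
Year 2: DB = ⌊$134,170 × 150%/9⌋ = $22,361; SL = ⌊$112,070/8⌋ = $14,008 → take DB $22,361. Book value $111,809.
Year 3: DB = ⌊$111,809 × 150%/9⌋ = $18,634; SL = ⌊$89,709/7⌋ = $12,815 → take DB $18,634. Book value $93,175.
Year 4: DB = ⌊$93,175 × 150%/9⌋ = $15,529; SL = ⌊$71,075/6⌋ = $11,845 → take DB $15,529. Book value $77,646.
Year 5: DB = ⌊$77,646 × 150%/9⌋ = $12,941; SL = ⌊$55,546/5⌋ = $11,109 → take DB $12,941. Book value $64,705.
Year 6: DB = ⌊$64,705 × 150%/9⌋ = $10,784; SL = ⌊$42,605/4⌋ = $10,651 → take DB $10,784. Book value $53,921.
Year 7: DB = ⌊$53,921 × 150%/9⌋ = $8,986; SL = ⌊$31,821/3⌋ = $10,607 → take SL $10,607. Book value $43,314.
Year 8: DB = ⌊$43,314 × 150%/9⌋ = $7,219; SL = ⌊$21,214/2⌋ = $10,607 → take SL $10,607. Book value $32,707.
Year 9 (final): $32,707 − $22,100 = $10,607. Book value $22,100.

$26,833; $22,361; $18,634; $15,529; $12,941; $10,784; $10,607; $10,607; $10,607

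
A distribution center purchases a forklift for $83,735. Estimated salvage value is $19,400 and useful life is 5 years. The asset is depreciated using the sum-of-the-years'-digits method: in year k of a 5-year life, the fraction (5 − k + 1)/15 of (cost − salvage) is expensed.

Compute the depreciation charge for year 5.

Depreciable base = $83,735 − $19,400 = $64,335.
Sum of the years' digits = 5+4+3+2+1 = 15.
Year 1: $64,335 × 5/15 = $21,445. Book value $62,290.
Year 2: $64,335 × 4/15 = $17,156. Book value $45,134.
Year 3: $64,335 × 3/15 = $12,867. Book value $32,267.
Year 4: $64,335 × 2/15 = $8,578. Book value $23,689.
Year 5: $64,335 × 1/15 = $4,289. Book value $19,400.

$4,289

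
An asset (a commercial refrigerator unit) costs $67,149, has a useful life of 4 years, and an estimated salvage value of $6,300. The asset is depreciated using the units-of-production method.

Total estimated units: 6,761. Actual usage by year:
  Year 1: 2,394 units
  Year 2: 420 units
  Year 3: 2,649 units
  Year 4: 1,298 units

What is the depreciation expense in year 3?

$23,841

Depreciable base = $67,149 − $6,300 = $60,849.
Rate = $60,849 / 6,761 units = $9 per unit.
Year 1: 2,394 × $9 = $21,546. Book value $45,603.
Year 2: 420 × $9 = $3,780. Book value $41,823.
Year 3: 2,649 × $9 = $23,841. Book value $17,982.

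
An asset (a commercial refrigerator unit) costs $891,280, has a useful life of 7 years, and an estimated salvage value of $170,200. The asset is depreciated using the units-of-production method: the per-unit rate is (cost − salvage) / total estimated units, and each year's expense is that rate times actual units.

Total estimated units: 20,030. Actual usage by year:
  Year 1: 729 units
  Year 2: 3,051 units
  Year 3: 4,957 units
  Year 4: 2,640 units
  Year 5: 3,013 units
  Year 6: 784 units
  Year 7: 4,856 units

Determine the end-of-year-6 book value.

$345,016

Depreciable base = $891,280 − $170,200 = $721,080.
Rate = $721,080 / 20,030 units = $36 per unit.
Year 1: 729 × $36 = $26,244. Book value $865,036.
Year 2: 3,051 × $36 = $109,836. Book value $755,200.
Year 3: 4,957 × $36 = $178,452. Book value $576,748.
Year 4: 2,640 × $36 = $95,040. Book value $481,708.
Year 5: 3,013 × $36 = $108,468. Book value $373,240.
Year 6: 784 × $36 = $28,224. Book value $345,016.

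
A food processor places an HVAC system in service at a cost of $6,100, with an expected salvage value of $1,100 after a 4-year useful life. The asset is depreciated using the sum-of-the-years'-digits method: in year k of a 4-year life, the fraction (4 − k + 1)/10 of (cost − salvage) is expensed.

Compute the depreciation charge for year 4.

Depreciable base = $6,100 − $1,100 = $5,000.
Sum of the years' digits = 4+3+2+1 = 10.
Year 1: $5,000 × 4/10 = $2,000. Book value $4,100.
Year 2: $5,000 × 3/10 = $1,500. Book value $2,600.
Year 3: $5,000 × 2/10 = $1,000. Book value $1,600.
Year 4: $5,000 × 1/10 = $500. Book value $1,100.

$500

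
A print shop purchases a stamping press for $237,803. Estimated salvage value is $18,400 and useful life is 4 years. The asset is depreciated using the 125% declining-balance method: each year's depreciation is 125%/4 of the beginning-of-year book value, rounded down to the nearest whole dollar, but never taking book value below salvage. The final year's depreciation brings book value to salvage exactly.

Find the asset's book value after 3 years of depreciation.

Depreciable base = $237,803 − $18,400 = $219,403.
Year 1: ⌊$237,803 × 125%/4⌋ = $74,313. Book value $163,490.
Year 2: ⌊$163,490 × 125%/4⌋ = $51,090. Book value $112,400.
Year 3: ⌊$112,400 × 125%/4⌋ = $35,125. Book value $77,275.

$77,275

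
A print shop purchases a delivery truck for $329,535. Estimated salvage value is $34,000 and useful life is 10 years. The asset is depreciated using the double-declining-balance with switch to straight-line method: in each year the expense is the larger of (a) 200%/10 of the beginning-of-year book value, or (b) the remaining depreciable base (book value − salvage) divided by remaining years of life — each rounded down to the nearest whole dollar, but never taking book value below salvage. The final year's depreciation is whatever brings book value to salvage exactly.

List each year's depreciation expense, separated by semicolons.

Depreciable base = $329,535 − $34,000 = $295,535.
Year 1: DB = ⌊$329,535 × 200%/10⌋ = $65,907; SL = ⌊$295,535/10⌋ = $29,553 → take DB $65,907. Book value $263,628.
Year 2: DB = ⌊$263,628 × 200%/10⌋ = $52,725; SL = ⌊$229,628/9⌋ = $25,514 → take DB $52,725. Book value $210,903.
Year 3: DB = ⌊$210,903 × 200%/10⌋ = $42,180; SL = ⌊$176,903/8⌋ = $22,112 → take DB $42,180. Book value $168,723.
Year 4: DB = ⌊$168,723 × 200%/10⌋ = $33,744; SL = ⌊$134,723/7⌋ = $19,246 → take DB $33,744. Book value $134,979.
Year 5: DB = ⌊$134,979 × 200%/10⌋ = $26,995; SL = ⌊$100,979/6⌋ = $16,829 → take DB $26,995. Book value $107,984.
Year 6: DB = ⌊$107,984 × 200%/10⌋ = $21,596; SL = ⌊$73,984/5⌋ = $14,796 → take DB $21,596. Book value $86,388.
Year 7: DB = ⌊$86,388 × 200%/10⌋ = $17,277; SL = ⌊$52,388/4⌋ = $13,097 → take DB $17,277. Book value $69,111.
Year 8: DB = ⌊$69,111 × 200%/10⌋ = $13,822; SL = ⌊$35,111/3⌋ = $11,703 → take DB $13,822. Book value $55,289.
Year 9: DB = ⌊$55,289 × 200%/10⌋ = $11,057; SL = ⌊$21,289/2⌋ = $10,644 → take DB $11,057. Book value $44,232.
Year 10 (final): $44,232 − $34,000 = $10,232. Book value $34,000.

$65,907; $52,725; $42,180; $33,744; $26,995; $21,596; $17,277; $13,822; $11,057; $10,232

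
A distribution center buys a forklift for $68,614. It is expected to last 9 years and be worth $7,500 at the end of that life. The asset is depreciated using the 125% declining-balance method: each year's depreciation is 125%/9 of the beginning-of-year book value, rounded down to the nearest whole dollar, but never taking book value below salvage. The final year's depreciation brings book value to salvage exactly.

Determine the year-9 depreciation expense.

$13,246

Depreciable base = $68,614 − $7,500 = $61,114.
Year 1: ⌊$68,614 × 125%/9⌋ = $9,529. Book value $59,085.
Year 2: ⌊$59,085 × 125%/9⌋ = $8,206. Book value $50,879.
Year 3: ⌊$50,879 × 125%/9⌋ = $7,066. Book value $43,813.
Year 4: ⌊$43,813 × 125%/9⌋ = $6,085. Book value $37,728.
Year 5: ⌊$37,728 × 125%/9⌋ = $5,240. Book value $32,488.
Year 6: ⌊$32,488 × 125%/9⌋ = $4,512. Book value $27,976.
Year 7: ⌊$27,976 × 125%/9⌋ = $3,885. Book value $24,091.
Year 8: ⌊$24,091 × 125%/9⌋ = $3,345. Book value $20,746.
Year 9 (final): $20,746 − $7,500 = $13,246. Book value $7,500.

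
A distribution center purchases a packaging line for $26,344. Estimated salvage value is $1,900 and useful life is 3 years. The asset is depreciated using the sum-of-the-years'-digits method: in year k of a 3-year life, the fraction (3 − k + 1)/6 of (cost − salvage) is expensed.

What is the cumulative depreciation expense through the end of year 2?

Depreciable base = $26,344 − $1,900 = $24,444.
Sum of the years' digits = 3+2+1 = 6.
Year 1: $24,444 × 3/6 = $12,222. Book value $14,122.
Year 2: $24,444 × 2/6 = $8,148. Book value $5,974.
Accumulated through year 2 = $26,344 − $5,974 = $20,370.

$20,370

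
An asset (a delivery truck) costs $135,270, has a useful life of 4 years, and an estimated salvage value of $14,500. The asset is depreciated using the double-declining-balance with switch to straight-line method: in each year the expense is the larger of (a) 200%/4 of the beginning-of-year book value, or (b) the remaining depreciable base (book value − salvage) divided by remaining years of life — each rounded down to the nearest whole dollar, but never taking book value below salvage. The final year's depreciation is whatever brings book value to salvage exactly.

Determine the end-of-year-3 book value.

$16,909

Depreciable base = $135,270 − $14,500 = $120,770.
Year 1: DB = ⌊$135,270 × 200%/4⌋ = $67,635; SL = ⌊$120,770/4⌋ = $30,192 → take DB $67,635. Book value $67,635.
Year 2: DB = ⌊$67,635 × 200%/4⌋ = $33,817; SL = ⌊$53,135/3⌋ = $17,711 → take DB $33,817. Book value $33,818.
Year 3: DB = ⌊$33,818 × 200%/4⌋ = $16,909; SL = ⌊$19,318/2⌋ = $9,659 → take DB $16,909. Book value $16,909.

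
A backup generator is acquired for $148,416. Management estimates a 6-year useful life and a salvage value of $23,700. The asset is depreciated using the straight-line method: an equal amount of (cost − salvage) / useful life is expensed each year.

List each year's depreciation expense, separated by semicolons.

$20,786; $20,786; $20,786; $20,786; $20,786; $20,786

Depreciable base = $148,416 − $23,700 = $124,716.
Annual expense = $124,716 / 6 = $20,786.
End of year 1: book value $127,630.
End of year 2: book value $106,844.
End of year 3: book value $86,058.
End of year 4: book value $65,272.
End of year 5: book value $44,486.
End of year 6: book value $23,700.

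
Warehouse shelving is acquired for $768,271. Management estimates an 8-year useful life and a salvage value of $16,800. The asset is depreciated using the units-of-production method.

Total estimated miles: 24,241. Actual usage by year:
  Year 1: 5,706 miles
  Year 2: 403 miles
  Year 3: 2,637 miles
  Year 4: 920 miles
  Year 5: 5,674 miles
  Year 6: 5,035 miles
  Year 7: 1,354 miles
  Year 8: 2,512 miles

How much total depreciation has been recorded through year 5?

$475,540

Depreciable base = $768,271 − $16,800 = $751,471.
Rate = $751,471 / 24,241 miles = $31 per mile.
Year 1: 5,706 × $31 = $176,886. Book value $591,385.
Year 2: 403 × $31 = $12,493. Book value $578,892.
Year 3: 2,637 × $31 = $81,747. Book value $497,145.
Year 4: 920 × $31 = $28,520. Book value $468,625.
Year 5: 5,674 × $31 = $175,894. Book value $292,731.
Accumulated through year 5 = $768,271 − $292,731 = $475,540.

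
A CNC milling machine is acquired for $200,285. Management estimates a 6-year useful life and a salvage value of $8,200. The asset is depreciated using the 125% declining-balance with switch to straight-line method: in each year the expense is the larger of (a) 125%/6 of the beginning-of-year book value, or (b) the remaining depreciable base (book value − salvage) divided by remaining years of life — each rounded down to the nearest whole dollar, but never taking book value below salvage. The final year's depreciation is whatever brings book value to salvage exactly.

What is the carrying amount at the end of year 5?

$37,532

Depreciable base = $200,285 − $8,200 = $192,085.
Year 1: DB = ⌊$200,285 × 125%/6⌋ = $41,726; SL = ⌊$192,085/6⌋ = $32,014 → take DB $41,726. Book value $158,559.
Year 2: DB = ⌊$158,559 × 125%/6⌋ = $33,033; SL = ⌊$150,359/5⌋ = $30,071 → take DB $33,033. Book value $125,526.
Year 3: DB = ⌊$125,526 × 125%/6⌋ = $26,151; SL = ⌊$117,326/4⌋ = $29,331 → take SL $29,331. Book value $96,195.
Year 4: DB = ⌊$96,195 × 125%/6⌋ = $20,040; SL = ⌊$87,995/3⌋ = $29,331 → take SL $29,331. Book value $66,864.
Year 5: DB = ⌊$66,864 × 125%/6⌋ = $13,930; SL = ⌊$58,664/2⌋ = $29,332 → take SL $29,332. Book value $37,532.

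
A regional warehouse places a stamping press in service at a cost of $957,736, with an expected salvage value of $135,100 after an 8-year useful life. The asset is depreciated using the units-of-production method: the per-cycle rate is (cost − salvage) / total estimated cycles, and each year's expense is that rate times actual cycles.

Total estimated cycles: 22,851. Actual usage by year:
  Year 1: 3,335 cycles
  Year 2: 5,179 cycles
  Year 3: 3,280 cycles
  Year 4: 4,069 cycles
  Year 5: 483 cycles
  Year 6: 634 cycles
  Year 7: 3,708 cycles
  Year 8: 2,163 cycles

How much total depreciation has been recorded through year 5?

$588,456

Depreciable base = $957,736 − $135,100 = $822,636.
Rate = $822,636 / 22,851 cycles = $36 per cycle.
Year 1: 3,335 × $36 = $120,060. Book value $837,676.
Year 2: 5,179 × $36 = $186,444. Book value $651,232.
Year 3: 3,280 × $36 = $118,080. Book value $533,152.
Year 4: 4,069 × $36 = $146,484. Book value $386,668.
Year 5: 483 × $36 = $17,388. Book value $369,280.
Accumulated through year 5 = $957,736 − $369,280 = $588,456.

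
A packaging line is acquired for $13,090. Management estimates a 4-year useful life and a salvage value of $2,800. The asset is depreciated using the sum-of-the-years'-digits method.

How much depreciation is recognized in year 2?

$3,087

Depreciable base = $13,090 − $2,800 = $10,290.
Sum of the years' digits = 4+3+2+1 = 10.
Year 1: $10,290 × 4/10 = $4,116. Book value $8,974.
Year 2: $10,290 × 3/10 = $3,087. Book value $5,887.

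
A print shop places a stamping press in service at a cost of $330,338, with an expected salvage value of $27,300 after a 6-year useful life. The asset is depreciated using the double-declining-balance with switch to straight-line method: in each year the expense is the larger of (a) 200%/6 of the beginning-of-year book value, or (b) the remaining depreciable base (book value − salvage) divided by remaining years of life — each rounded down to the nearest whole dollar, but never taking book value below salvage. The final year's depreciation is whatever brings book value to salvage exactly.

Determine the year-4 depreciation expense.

$32,626

Depreciable base = $330,338 − $27,300 = $303,038.
Year 1: DB = ⌊$330,338 × 200%/6⌋ = $110,112; SL = ⌊$303,038/6⌋ = $50,506 → take DB $110,112. Book value $220,226.
Year 2: DB = ⌊$220,226 × 200%/6⌋ = $73,408; SL = ⌊$192,926/5⌋ = $38,585 → take DB $73,408. Book value $146,818.
Year 3: DB = ⌊$146,818 × 200%/6⌋ = $48,939; SL = ⌊$119,518/4⌋ = $29,879 → take DB $48,939. Book value $97,879.
Year 4: DB = ⌊$97,879 × 200%/6⌋ = $32,626; SL = ⌊$70,579/3⌋ = $23,526 → take DB $32,626. Book value $65,253.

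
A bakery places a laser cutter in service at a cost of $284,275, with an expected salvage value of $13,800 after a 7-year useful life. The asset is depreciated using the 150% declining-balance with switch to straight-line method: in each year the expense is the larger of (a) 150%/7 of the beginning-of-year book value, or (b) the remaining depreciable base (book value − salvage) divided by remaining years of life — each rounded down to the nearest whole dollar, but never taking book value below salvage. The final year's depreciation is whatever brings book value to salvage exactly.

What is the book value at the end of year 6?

$44,823

Depreciable base = $284,275 − $13,800 = $270,475.
Year 1: DB = ⌊$284,275 × 150%/7⌋ = $60,916; SL = ⌊$270,475/7⌋ = $38,639 → take DB $60,916. Book value $223,359.
Year 2: DB = ⌊$223,359 × 150%/7⌋ = $47,862; SL = ⌊$209,559/6⌋ = $34,926 → take DB $47,862. Book value $175,497.
Year 3: DB = ⌊$175,497 × 150%/7⌋ = $37,606; SL = ⌊$161,697/5⌋ = $32,339 → take DB $37,606. Book value $137,891.
Year 4: DB = ⌊$137,891 × 150%/7⌋ = $29,548; SL = ⌊$124,091/4⌋ = $31,022 → take SL $31,022. Book value $106,869.
Year 5: DB = ⌊$106,869 × 150%/7⌋ = $22,900; SL = ⌊$93,069/3⌋ = $31,023 → take SL $31,023. Book value $75,846.
Year 6: DB = ⌊$75,846 × 150%/7⌋ = $16,252; SL = ⌊$62,046/2⌋ = $31,023 → take SL $31,023. Book value $44,823.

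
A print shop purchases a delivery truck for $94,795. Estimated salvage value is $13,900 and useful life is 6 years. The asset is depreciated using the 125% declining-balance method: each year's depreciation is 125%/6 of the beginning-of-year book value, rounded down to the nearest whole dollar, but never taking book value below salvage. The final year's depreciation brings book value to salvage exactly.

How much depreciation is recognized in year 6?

Depreciable base = $94,795 − $13,900 = $80,895.
Year 1: ⌊$94,795 × 125%/6⌋ = $19,748. Book value $75,047.
Year 2: ⌊$75,047 × 125%/6⌋ = $15,634. Book value $59,413.
Year 3: ⌊$59,413 × 125%/6⌋ = $12,377. Book value $47,036.
Year 4: ⌊$47,036 × 125%/6⌋ = $9,799. Book value $37,237.
Year 5: ⌊$37,237 × 125%/6⌋ = $7,757. Book value $29,480.
Year 6 (final): $29,480 − $13,900 = $15,580. Book value $13,900.

$15,580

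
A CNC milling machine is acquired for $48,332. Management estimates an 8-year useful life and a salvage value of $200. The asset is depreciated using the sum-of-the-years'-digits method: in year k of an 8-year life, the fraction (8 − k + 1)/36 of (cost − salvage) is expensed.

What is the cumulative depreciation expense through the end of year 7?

Depreciable base = $48,332 − $200 = $48,132.
Sum of the years' digits = 8+7+6+5+4+3+2+1 = 36.
Year 1: $48,132 × 8/36 = $10,696. Book value $37,636.
Year 2: $48,132 × 7/36 = $9,359. Book value $28,277.
Year 3: $48,132 × 6/36 = $8,022. Book value $20,255.
Year 4: $48,132 × 5/36 = $6,685. Book value $13,570.
Year 5: $48,132 × 4/36 = $5,348. Book value $8,222.
Year 6: $48,132 × 3/36 = $4,011. Book value $4,211.
Year 7: $48,132 × 2/36 = $2,674. Book value $1,537.
Accumulated through year 7 = $48,332 − $1,537 = $46,795.

$46,795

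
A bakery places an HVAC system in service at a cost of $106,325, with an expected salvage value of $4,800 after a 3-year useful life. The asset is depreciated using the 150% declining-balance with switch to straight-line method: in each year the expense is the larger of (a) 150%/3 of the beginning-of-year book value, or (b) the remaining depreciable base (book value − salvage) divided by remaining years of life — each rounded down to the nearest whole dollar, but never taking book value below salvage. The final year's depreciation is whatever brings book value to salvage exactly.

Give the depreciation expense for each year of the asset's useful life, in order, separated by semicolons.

Depreciable base = $106,325 − $4,800 = $101,525.
Year 1: DB = ⌊$106,325 × 150%/3⌋ = $53,162; SL = ⌊$101,525/3⌋ = $33,841 → take DB $53,162. Book value $53,163.
Year 2: DB = ⌊$53,163 × 150%/3⌋ = $26,581; SL = ⌊$48,363/2⌋ = $24,181 → take DB $26,581. Book value $26,582.
Year 3 (final): $26,582 − $4,800 = $21,782. Book value $4,800.

$53,162; $26,581; $21,782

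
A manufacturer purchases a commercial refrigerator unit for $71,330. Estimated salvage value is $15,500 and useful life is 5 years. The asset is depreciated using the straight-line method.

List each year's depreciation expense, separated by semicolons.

$11,166; $11,166; $11,166; $11,166; $11,166

Depreciable base = $71,330 − $15,500 = $55,830.
Annual expense = $55,830 / 5 = $11,166.
End of year 1: book value $60,164.
End of year 2: book value $48,998.
End of year 3: book value $37,832.
End of year 4: book value $26,666.
End of year 5: book value $15,500.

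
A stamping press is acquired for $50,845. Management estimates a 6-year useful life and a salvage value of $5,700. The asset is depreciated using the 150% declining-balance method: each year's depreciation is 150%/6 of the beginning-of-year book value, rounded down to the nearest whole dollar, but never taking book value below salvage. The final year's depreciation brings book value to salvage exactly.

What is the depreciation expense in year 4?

$5,362

Depreciable base = $50,845 − $5,700 = $45,145.
Year 1: ⌊$50,845 × 150%/6⌋ = $12,711. Book value $38,134.
Year 2: ⌊$38,134 × 150%/6⌋ = $9,533. Book value $28,601.
Year 3: ⌊$28,601 × 150%/6⌋ = $7,150. Book value $21,451.
Year 4: ⌊$21,451 × 150%/6⌋ = $5,362. Book value $16,089.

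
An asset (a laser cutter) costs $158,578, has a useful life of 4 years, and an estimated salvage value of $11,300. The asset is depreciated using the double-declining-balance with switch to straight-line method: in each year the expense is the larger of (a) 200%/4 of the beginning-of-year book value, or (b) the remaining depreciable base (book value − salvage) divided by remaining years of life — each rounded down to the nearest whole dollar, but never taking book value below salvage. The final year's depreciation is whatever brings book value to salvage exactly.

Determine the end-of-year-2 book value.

Depreciable base = $158,578 − $11,300 = $147,278.
Year 1: DB = ⌊$158,578 × 200%/4⌋ = $79,289; SL = ⌊$147,278/4⌋ = $36,819 → take DB $79,289. Book value $79,289.
Year 2: DB = ⌊$79,289 × 200%/4⌋ = $39,644; SL = ⌊$67,989/3⌋ = $22,663 → take DB $39,644. Book value $39,645.

$39,645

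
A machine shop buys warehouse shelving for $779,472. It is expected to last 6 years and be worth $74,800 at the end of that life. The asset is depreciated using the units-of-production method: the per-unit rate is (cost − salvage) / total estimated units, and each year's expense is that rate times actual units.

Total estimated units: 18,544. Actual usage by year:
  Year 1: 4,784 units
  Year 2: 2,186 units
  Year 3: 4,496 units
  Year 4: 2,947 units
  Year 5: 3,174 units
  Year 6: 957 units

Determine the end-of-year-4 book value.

$231,778

Depreciable base = $779,472 − $74,800 = $704,672.
Rate = $704,672 / 18,544 units = $38 per unit.
Year 1: 4,784 × $38 = $181,792. Book value $597,680.
Year 2: 2,186 × $38 = $83,068. Book value $514,612.
Year 3: 4,496 × $38 = $170,848. Book value $343,764.
Year 4: 2,947 × $38 = $111,986. Book value $231,778.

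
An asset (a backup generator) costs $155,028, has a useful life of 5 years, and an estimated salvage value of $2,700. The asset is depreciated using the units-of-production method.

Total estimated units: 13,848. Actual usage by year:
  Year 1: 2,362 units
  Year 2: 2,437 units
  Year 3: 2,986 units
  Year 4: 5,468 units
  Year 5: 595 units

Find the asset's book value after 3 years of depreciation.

$69,393

Depreciable base = $155,028 − $2,700 = $152,328.
Rate = $152,328 / 13,848 units = $11 per unit.
Year 1: 2,362 × $11 = $25,982. Book value $129,046.
Year 2: 2,437 × $11 = $26,807. Book value $102,239.
Year 3: 2,986 × $11 = $32,846. Book value $69,393.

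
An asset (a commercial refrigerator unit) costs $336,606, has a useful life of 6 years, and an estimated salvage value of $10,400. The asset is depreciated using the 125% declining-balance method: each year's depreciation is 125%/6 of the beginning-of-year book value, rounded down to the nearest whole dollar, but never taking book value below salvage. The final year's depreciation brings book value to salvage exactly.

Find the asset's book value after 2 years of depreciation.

Depreciable base = $336,606 − $10,400 = $326,206.
Year 1: ⌊$336,606 × 125%/6⌋ = $70,126. Book value $266,480.
Year 2: ⌊$266,480 × 125%/6⌋ = $55,516. Book value $210,964.

$210,964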